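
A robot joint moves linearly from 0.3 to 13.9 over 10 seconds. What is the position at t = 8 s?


s = t/T = 8/10 = 0.8
p(t) = p0 + (pf-p0)*s
= 0.3 + (13.9 - 0.3) * 0.8
= 11.18


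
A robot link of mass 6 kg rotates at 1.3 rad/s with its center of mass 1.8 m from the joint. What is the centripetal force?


F = m * omega^2 * r
= 6 * 1.3^2 * 1.8
= 6 * 1.69 * 1.8
= 18.252 N


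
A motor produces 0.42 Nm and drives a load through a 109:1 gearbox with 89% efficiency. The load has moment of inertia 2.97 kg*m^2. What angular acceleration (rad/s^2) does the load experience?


tau_out = tau_motor * N * eta
= 0.42 * 109 * 0.89 = 40.7442 Nm
alpha = tau_out / I = 40.7442 / 2.97
= 13.7186 rad/s^2


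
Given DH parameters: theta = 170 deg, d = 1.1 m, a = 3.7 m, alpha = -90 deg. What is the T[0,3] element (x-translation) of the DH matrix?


T[0,3] = a * cos(theta)
= 3.7 * cos(170 deg)
= 3.7 * -0.9848
= -3.6438


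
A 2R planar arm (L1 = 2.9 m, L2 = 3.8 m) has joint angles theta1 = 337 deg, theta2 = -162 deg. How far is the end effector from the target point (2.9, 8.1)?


End effector via forward kinematics:
x = L1*cos(t1) + L2*cos(t1+t2) = -1.1161
y = L1*sin(t1) + L2*sin(t1+t2) = -0.8019
Distance to target:
d = sqrt((2.9 - -1.1161)^2 + (8.1 - -0.8019)^2)
= sqrt(16.1289 + 79.2443)
= 9.7659 m


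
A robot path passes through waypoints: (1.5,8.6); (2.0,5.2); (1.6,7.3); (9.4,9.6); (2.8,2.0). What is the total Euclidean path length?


Segment lengths:
  seg1 = sqrt((0.5)^2 + (-3.4)^2) = 3.4366
  seg2 = sqrt((-0.4)^2 + (2.1)^2) = 2.1378
  seg3 = sqrt((7.8)^2 + (2.3)^2) = 8.132
  seg4 = sqrt((-6.6)^2 + (-7.6)^2) = 10.0658
Total = 23.7721


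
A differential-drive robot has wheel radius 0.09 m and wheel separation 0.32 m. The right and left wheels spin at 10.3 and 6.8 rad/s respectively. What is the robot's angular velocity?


vR = r*wR = 0.09*10.3 = 0.927 m/s
vL = r*wL = 0.09*6.8 = 0.612 m/s
v = (vR+vL)/2 = 0.7695 m/s
omega = (vR-vL)/L = 0.9844 rad/s
angular velocity = 0.9844 rad/s


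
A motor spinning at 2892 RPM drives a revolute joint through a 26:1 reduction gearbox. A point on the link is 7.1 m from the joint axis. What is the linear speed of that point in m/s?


omega_motor = 2892 * 2*pi/60 = 302.8495 rad/s
omega_joint = omega_motor / 26 = 11.6481 rad/s
v = omega_joint * r = 11.6481 * 7.1
= 82.7012 m/s


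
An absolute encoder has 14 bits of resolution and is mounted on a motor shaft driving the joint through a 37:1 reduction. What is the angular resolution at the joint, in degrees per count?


counts = 2^14 = 16384
effective counts at joint = 16384 * 37 = 606208
resolution = 360 / 606208
= 5.9386e-04 deg/count


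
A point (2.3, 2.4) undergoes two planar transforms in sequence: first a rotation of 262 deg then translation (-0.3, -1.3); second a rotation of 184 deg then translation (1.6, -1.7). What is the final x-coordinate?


After transform 1:
x1 = cos(262)*2.3 - sin(262)*2.4 + -0.3 = 1.7565
y1 = sin(262)*2.3 + cos(262)*2.4 + -1.3 = -3.9116
After transform 2:
x2 = cos(184)*1.7565 - sin(184)*-3.9116 + 1.6
= -0.4251


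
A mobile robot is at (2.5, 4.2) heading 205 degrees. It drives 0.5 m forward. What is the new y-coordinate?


y_new = y0 + d*sin(theta)
= 4.2 + 0.5*sin(205)
= 4.2 + -0.2113
= 3.9887


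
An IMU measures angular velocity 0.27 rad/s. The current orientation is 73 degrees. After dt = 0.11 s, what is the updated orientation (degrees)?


delta_theta = w * dt = 0.27 * 0.11 = 0.0297 rad
= 1.7017 deg
theta_new = 73 + 1.7017 = 74.7017 deg


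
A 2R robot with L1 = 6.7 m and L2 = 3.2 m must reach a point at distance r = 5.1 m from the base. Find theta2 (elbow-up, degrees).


cos(theta2) = (r^2 - L1^2 - L2^2) / (2*L1*L2)
cos(theta2) = (26.01 - 44.89 - 10.24) / 42.88
cos(theta2) = -0.679104
theta2 = 132.7737 degrees


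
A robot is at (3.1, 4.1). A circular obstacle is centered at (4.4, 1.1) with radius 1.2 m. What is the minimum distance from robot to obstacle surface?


center_dist = sqrt((3.1-4.4)^2 + (4.1-1.1)^2)
= sqrt(1.69 + 9.0)
= 3.2696
min_dist = center_dist - radius = 3.2696 - 1.2 = 2.0696 m


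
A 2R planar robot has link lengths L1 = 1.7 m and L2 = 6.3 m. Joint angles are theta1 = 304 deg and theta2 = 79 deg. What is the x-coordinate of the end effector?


Convert angles to radians: theta1 = 5.3058, theta2 = 1.3788
x = L1*cos(theta1) + L2*cos(theta1+theta2)
x = 0.9506 + 5.7992
x = 6.7498


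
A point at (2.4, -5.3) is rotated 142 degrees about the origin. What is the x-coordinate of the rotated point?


x' = x*cos(theta) - y*sin(theta)
cos(142 deg) = -0.788, sin(142 deg) = 0.6157
x' = 2.4 * -0.788 - -5.3 * 0.6157
= -1.8912 - -3.263
= 1.3718


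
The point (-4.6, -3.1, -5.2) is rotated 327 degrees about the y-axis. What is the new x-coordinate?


Rotation about y-axis: x' = x*cos(theta) + z*sin(theta)
= -4.6 * 0.8387 + -5.2 * -0.5446
= -1.0258


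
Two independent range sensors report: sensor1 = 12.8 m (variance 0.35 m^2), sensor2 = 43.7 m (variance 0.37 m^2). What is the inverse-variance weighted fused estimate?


w1 = (1/var1) / (1/var1 + 1/var2)
   = 2.8571 / (2.8571 + 2.7027) = 0.5139
w2 = 1 - w1 = 0.4861
fused = w1*s1 + w2*s2 = 6.5778 + 21.2431
= 27.8208 m


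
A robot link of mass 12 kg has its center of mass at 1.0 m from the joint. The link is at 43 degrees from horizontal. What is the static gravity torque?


tau = m*g*L*cos(angle)
= 12 * 9.81 * 1.0 * cos(43 deg)
= 12 * 9.81 * 1.0 * 0.7314
= 86.095 Nm


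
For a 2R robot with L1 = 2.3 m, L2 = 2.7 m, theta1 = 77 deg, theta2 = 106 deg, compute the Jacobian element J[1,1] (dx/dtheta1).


J[1,1] = -L1*sin(t1) - L2*sin(t1+t2)
= -2.3*sin(77) - 2.7*sin(183)
= -2.0997


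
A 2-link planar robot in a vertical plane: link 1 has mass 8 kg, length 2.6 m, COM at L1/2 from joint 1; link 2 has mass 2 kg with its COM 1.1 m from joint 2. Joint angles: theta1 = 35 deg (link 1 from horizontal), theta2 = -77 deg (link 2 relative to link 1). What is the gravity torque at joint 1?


Horizontal distance from joint 1 to link-1 COM:
  x_c1 = (L1/2)*cos(t1) = 1.3 * 0.8192 = 1.0649 m
Horizontal distance from joint 1 to link-2 COM:
  x_c2 = L1*cos(t1) + Lc2*cos(t1+t2)
       = 2.6*0.8192 + 1.1*0.7431 = 2.9473 m
tau1 = m1*g*x_c1 + m2*g*x_c2
     = 8*9.81*1.0649 + 2*9.81*2.9473
     = 83.5732 + 57.8251
     = 141.3983 Nm


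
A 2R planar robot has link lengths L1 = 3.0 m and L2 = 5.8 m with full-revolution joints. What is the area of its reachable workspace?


r_max = L1 + L2 = 8.8 m
r_min = |L1 - L2| = 2.8 m
Area = pi*(r_max^2 - r_min^2)
= pi*(77.44 - 7.84)
= pi * 69.6
= 218.6548 m^2


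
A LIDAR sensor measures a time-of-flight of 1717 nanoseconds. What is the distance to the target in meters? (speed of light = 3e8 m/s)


tof = 1717 ns = 1.717e-06 s
dist = c * tof / 2
= 3e8 * 1.717e-06 / 2
= 257.55 m


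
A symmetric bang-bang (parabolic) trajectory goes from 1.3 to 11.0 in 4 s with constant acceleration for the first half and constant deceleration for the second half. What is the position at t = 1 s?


Symmetric rest-to-rest: each phase covers (pf-p0)/2 in time T/2. 0.5*a*(T/2)^2 = (pf-p0)/2 => a = 4*(pf-p0)/T^2
a = 4*(11.0-1.3)/4^2 = 2.425
t = 1 is in the acceleration phase (t <= T/2).
p = p0 + 0.5*a*t^2 = 1.3 + 0.5*2.425*1^2
= 2.5125


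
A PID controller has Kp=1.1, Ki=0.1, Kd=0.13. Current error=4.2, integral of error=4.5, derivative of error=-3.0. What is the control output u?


u = Kp*e + Ki*int(e) + Kd*de/dt
= 1.1*4.2 + 0.1*4.5 + 0.13*(-3.0)
= 4.62 + 0.45 + -0.39
= 4.68


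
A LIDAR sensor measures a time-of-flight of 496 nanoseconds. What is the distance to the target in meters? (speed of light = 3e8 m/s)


tof = 496 ns = 4.96e-07 s
dist = c * tof / 2
= 3e8 * 4.96e-07 / 2
= 74.4 m


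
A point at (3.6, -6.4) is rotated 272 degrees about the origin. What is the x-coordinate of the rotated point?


x' = x*cos(theta) - y*sin(theta)
cos(272 deg) = 0.0349, sin(272 deg) = -0.9994
x' = 3.6 * 0.0349 - -6.4 * -0.9994
= 0.1256 - 6.3961
= -6.2705


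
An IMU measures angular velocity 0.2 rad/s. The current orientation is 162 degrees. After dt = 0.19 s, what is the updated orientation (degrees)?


delta_theta = w * dt = 0.2 * 0.19 = 0.038 rad
= 2.1772 deg
theta_new = 162 + 2.1772 = 164.1772 deg


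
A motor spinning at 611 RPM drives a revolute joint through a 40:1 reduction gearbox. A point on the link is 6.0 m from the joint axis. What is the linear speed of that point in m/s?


omega_motor = 611 * 2*pi/60 = 63.9838 rad/s
omega_joint = omega_motor / 40 = 1.5996 rad/s
v = omega_joint * r = 1.5996 * 6.0
= 9.5976 m/s


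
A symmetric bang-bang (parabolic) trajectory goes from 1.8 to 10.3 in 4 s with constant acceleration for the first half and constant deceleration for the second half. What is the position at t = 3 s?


Symmetric rest-to-rest: each phase covers (pf-p0)/2 in time T/2. 0.5*a*(T/2)^2 = (pf-p0)/2 => a = 4*(pf-p0)/T^2
a = 4*(10.3-1.8)/4^2 = 2.125
t = 3 is in the deceleration phase (t > T/2).
p = pf - 0.5*a*(T-t)^2 = 10.3 - 0.5*2.125*1^2
= 9.2375


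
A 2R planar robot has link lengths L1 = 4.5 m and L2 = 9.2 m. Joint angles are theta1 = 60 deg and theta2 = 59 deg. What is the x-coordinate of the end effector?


Convert angles to radians: theta1 = 1.0472, theta2 = 1.0297
x = L1*cos(theta1) + L2*cos(theta1+theta2)
x = 2.25 + -4.4602
x = -2.2102


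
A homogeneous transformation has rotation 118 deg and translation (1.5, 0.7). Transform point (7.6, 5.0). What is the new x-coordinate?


x' = cos(theta)*px - sin(theta)*py + tx
= -0.4695*7.6 - 0.8829*5.0 + 1.5
= -6.4827


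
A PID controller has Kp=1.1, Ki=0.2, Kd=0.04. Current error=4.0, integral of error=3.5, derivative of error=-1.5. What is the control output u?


u = Kp*e + Ki*int(e) + Kd*de/dt
= 1.1*4.0 + 0.2*3.5 + 0.04*(-1.5)
= 4.4 + 0.7 + -0.06
= 5.04


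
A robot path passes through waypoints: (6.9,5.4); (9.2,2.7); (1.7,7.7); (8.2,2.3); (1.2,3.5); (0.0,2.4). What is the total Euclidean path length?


Segment lengths:
  seg1 = sqrt((2.3)^2 + (-2.7)^2) = 3.5468
  seg2 = sqrt((-7.5)^2 + (5.0)^2) = 9.0139
  seg3 = sqrt((6.5)^2 + (-5.4)^2) = 8.4504
  seg4 = sqrt((-7.0)^2 + (1.2)^2) = 7.1021
  seg5 = sqrt((-1.2)^2 + (-1.1)^2) = 1.6279
Total = 29.7411


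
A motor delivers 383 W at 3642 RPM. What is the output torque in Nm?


omega = 3642 * 2*pi/60 = 381.3893 rad/s
tau = P / omega = 383 / 381.3893
= 1.0042 Nm


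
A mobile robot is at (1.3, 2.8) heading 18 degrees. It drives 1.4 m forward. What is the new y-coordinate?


y_new = y0 + d*sin(theta)
= 2.8 + 1.4*sin(18)
= 2.8 + 0.4326
= 3.2326


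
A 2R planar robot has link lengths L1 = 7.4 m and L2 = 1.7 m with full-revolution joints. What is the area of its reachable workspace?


r_max = L1 + L2 = 9.1 m
r_min = |L1 - L2| = 5.7 m
Area = pi*(r_max^2 - r_min^2)
= pi*(82.81 - 32.49)
= pi * 50.32
= 158.0849 m^2


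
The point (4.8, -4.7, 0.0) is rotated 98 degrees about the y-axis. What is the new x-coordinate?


Rotation about y-axis: x' = x*cos(theta) + z*sin(theta)
= 4.8 * -0.1392 + 0.0 * 0.9903
= -0.668


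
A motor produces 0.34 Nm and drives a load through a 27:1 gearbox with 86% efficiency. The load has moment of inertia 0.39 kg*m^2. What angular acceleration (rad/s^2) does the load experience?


tau_out = tau_motor * N * eta
= 0.34 * 27 * 0.86 = 7.8948 Nm
alpha = tau_out / I = 7.8948 / 0.39
= 20.2431 rad/s^2


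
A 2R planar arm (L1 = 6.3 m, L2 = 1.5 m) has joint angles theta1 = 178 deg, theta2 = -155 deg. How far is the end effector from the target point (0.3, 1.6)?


End effector via forward kinematics:
x = L1*cos(t1) + L2*cos(t1+t2) = -4.9154
y = L1*sin(t1) + L2*sin(t1+t2) = 0.806
Distance to target:
d = sqrt((0.3 - -4.9154)^2 + (1.6 - 0.806)^2)
= sqrt(27.2004 + 0.6305)
= 5.2755 m


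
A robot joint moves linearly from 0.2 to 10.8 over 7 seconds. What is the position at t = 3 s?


s = t/T = 3/7 = 0.4286
p(t) = p0 + (pf-p0)*s
= 0.2 + (10.8 - 0.2) * 0.4286
= 4.7429


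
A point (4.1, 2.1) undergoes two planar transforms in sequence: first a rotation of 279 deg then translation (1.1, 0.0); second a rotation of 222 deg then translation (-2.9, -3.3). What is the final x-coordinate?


After transform 1:
x1 = cos(279)*4.1 - sin(279)*2.1 + 1.1 = 3.8155
y1 = sin(279)*4.1 + cos(279)*2.1 + 0.0 = -3.721
After transform 2:
x2 = cos(222)*3.8155 - sin(222)*-3.721 + -2.9
= -8.2253


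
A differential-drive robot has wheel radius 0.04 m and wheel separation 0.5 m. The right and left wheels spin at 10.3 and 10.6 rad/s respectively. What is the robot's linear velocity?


vR = r*wR = 0.04*10.3 = 0.412 m/s
vL = r*wL = 0.04*10.6 = 0.424 m/s
v = (vR+vL)/2 = 0.418 m/s
omega = (vR-vL)/L = -0.024 rad/s
linear velocity = 0.418 m/s


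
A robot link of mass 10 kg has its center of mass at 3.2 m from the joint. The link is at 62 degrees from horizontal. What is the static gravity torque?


tau = m*g*L*cos(angle)
= 10 * 9.81 * 3.2 * cos(62 deg)
= 10 * 9.81 * 3.2 * 0.4695
= 147.3765 Nm


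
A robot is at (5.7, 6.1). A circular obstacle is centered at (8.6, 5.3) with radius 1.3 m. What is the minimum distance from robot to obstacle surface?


center_dist = sqrt((5.7-8.6)^2 + (6.1-5.3)^2)
= sqrt(8.41 + 0.64)
= 3.0083
min_dist = center_dist - radius = 3.0083 - 1.3 = 1.7083 m


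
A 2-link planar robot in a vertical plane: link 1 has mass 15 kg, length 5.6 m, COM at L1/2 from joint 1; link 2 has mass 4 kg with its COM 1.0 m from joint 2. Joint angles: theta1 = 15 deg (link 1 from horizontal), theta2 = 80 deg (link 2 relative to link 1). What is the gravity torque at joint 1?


Horizontal distance from joint 1 to link-1 COM:
  x_c1 = (L1/2)*cos(t1) = 2.8 * 0.9659 = 2.7046 m
Horizontal distance from joint 1 to link-2 COM:
  x_c2 = L1*cos(t1) + Lc2*cos(t1+t2)
       = 5.6*0.9659 + 1.0*-0.0872 = 5.322 m
tau1 = m1*g*x_c1 + m2*g*x_c2
     = 15*9.81*2.7046 + 4*9.81*5.322
     = 397.9808 + 208.8364
     = 606.8172 Nm


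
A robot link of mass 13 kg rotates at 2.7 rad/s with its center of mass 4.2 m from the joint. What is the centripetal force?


F = m * omega^2 * r
= 13 * 2.7^2 * 4.2
= 13 * 7.29 * 4.2
= 398.034 N


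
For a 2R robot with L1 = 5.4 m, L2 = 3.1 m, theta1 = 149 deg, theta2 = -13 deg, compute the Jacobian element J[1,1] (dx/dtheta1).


J[1,1] = -L1*sin(t1) - L2*sin(t1+t2)
= -5.4*sin(149) - 3.1*sin(136)
= -4.9346


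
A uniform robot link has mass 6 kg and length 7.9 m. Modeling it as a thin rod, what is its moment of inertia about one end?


I = (1/3) * m * L^2
= (1/3) * 6 * 7.9^2
= 0.333333 * 6 * 62.41
= 124.82 kg*m^2


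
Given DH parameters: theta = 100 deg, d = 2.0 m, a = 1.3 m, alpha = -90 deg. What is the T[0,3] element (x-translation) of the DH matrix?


T[0,3] = a * cos(theta)
= 1.3 * cos(100 deg)
= 1.3 * -0.1736
= -0.2257


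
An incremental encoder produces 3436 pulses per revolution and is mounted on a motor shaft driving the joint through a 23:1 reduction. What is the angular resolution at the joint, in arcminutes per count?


counts per rev = 3436
effective counts at joint = 3436 * 23 = 79028
resolution = 360*60 / 79028
= 0.2733 arcmin/count


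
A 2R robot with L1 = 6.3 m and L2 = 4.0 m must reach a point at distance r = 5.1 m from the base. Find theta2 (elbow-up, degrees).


cos(theta2) = (r^2 - L1^2 - L2^2) / (2*L1*L2)
cos(theta2) = (26.01 - 39.69 - 16.0) / 50.4
cos(theta2) = -0.588889
theta2 = 126.0782 degrees


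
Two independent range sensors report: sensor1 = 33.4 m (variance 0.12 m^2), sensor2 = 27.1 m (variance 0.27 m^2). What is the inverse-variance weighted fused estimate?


w1 = (1/var1) / (1/var1 + 1/var2)
   = 8.3333 / (8.3333 + 3.7037) = 0.6923
w2 = 1 - w1 = 0.3077
fused = w1*s1 + w2*s2 = 23.1231 + 8.3385
= 31.4615 m


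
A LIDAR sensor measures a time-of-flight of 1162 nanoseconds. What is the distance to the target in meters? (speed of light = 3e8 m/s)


tof = 1162 ns = 1.162e-06 s
dist = c * tof / 2
= 3e8 * 1.162e-06 / 2
= 174.3 m


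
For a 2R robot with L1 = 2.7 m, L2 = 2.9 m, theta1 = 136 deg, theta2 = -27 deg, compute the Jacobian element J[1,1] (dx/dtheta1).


J[1,1] = -L1*sin(t1) - L2*sin(t1+t2)
= -2.7*sin(136) - 2.9*sin(109)
= -4.6176


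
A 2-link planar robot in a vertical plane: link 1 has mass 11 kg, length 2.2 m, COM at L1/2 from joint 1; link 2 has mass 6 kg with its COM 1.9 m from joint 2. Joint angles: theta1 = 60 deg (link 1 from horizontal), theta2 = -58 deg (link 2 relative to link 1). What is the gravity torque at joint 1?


Horizontal distance from joint 1 to link-1 COM:
  x_c1 = (L1/2)*cos(t1) = 1.1 * 0.5 = 0.55 m
Horizontal distance from joint 1 to link-2 COM:
  x_c2 = L1*cos(t1) + Lc2*cos(t1+t2)
       = 2.2*0.5 + 1.9*0.9994 = 2.9988 m
tau1 = m1*g*x_c1 + m2*g*x_c2
     = 11*9.81*0.55 + 6*9.81*2.9988
     = 59.3505 + 176.5119
     = 235.8624 Nm


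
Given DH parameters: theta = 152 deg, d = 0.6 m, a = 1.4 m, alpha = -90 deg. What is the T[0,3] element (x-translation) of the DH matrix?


T[0,3] = a * cos(theta)
= 1.4 * cos(152 deg)
= 1.4 * -0.8829
= -1.2361


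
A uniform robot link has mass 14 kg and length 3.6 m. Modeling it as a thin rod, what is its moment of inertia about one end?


I = (1/3) * m * L^2
= (1/3) * 14 * 3.6^2
= 0.333333 * 14 * 12.96
= 60.48 kg*m^2


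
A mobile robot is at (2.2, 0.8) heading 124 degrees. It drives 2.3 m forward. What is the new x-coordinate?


x_new = x0 + d*cos(theta)
= 2.2 + 2.3*cos(124)
= 2.2 + -1.2861
= 0.9139


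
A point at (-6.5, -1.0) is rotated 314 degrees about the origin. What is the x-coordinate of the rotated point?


x' = x*cos(theta) - y*sin(theta)
cos(314 deg) = 0.6947, sin(314 deg) = -0.7193
x' = -6.5 * 0.6947 - -1.0 * -0.7193
= -4.5153 - 0.7193
= -5.2346


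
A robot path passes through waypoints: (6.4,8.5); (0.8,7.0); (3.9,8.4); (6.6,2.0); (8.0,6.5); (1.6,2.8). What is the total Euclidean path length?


Segment lengths:
  seg1 = sqrt((-5.6)^2 + (-1.5)^2) = 5.7974
  seg2 = sqrt((3.1)^2 + (1.4)^2) = 3.4015
  seg3 = sqrt((2.7)^2 + (-6.4)^2) = 6.9462
  seg4 = sqrt((1.4)^2 + (4.5)^2) = 4.7127
  seg5 = sqrt((-6.4)^2 + (-3.7)^2) = 7.3926
Total = 28.2504


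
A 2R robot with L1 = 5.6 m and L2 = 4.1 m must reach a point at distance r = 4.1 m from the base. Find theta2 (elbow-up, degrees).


cos(theta2) = (r^2 - L1^2 - L2^2) / (2*L1*L2)
cos(theta2) = (16.81 - 31.36 - 16.81) / 45.92
cos(theta2) = -0.682927
theta2 = 133.0728 degrees


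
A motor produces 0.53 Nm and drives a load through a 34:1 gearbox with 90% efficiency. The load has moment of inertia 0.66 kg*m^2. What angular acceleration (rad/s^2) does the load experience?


tau_out = tau_motor * N * eta
= 0.53 * 34 * 0.9 = 16.218 Nm
alpha = tau_out / I = 16.218 / 0.66
= 24.5727 rad/s^2


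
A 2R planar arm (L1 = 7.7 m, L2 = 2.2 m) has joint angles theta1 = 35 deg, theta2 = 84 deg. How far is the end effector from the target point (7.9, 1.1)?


End effector via forward kinematics:
x = L1*cos(t1) + L2*cos(t1+t2) = 5.2409
y = L1*sin(t1) + L2*sin(t1+t2) = 6.3407
Distance to target:
d = sqrt((7.9 - 5.2409)^2 + (1.1 - 6.3407)^2)
= sqrt(7.0709 + 27.465)
= 5.8767 m


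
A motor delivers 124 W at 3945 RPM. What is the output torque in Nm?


omega = 3945 * 2*pi/60 = 413.1194 rad/s
tau = P / omega = 124 / 413.1194
= 0.3002 Nm


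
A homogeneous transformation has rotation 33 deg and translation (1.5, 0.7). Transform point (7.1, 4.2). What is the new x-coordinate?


x' = cos(theta)*px - sin(theta)*py + tx
= 0.8387*7.1 - 0.5446*4.2 + 1.5
= 5.1671


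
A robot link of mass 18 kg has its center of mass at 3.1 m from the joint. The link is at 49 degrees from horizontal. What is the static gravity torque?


tau = m*g*L*cos(angle)
= 18 * 9.81 * 3.1 * cos(49 deg)
= 18 * 9.81 * 3.1 * 0.6561
= 359.1254 Nm


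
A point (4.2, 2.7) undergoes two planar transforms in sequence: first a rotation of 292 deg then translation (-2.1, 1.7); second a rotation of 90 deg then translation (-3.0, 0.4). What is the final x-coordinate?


After transform 1:
x1 = cos(292)*4.2 - sin(292)*2.7 + -2.1 = 1.9767
y1 = sin(292)*4.2 + cos(292)*2.7 + 1.7 = -1.1827
After transform 2:
x2 = cos(90)*1.9767 - sin(90)*-1.1827 + -3.0
= -1.8173


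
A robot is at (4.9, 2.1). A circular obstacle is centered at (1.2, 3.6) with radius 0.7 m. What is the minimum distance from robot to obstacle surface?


center_dist = sqrt((4.9-1.2)^2 + (2.1-3.6)^2)
= sqrt(13.69 + 2.25)
= 3.9925
min_dist = center_dist - radius = 3.9925 - 0.7 = 3.2925 m


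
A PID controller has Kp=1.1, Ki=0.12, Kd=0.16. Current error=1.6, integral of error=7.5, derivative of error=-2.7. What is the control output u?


u = Kp*e + Ki*int(e) + Kd*de/dt
= 1.1*1.6 + 0.12*7.5 + 0.16*(-2.7)
= 1.76 + 0.9 + -0.432
= 2.228


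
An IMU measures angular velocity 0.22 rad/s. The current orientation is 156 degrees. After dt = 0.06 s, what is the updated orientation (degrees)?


delta_theta = w * dt = 0.22 * 0.06 = 0.0132 rad
= 0.7563 deg
theta_new = 156 + 0.7563 = 156.7563 deg


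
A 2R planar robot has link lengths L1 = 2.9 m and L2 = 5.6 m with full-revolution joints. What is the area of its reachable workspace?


r_max = L1 + L2 = 8.5 m
r_min = |L1 - L2| = 2.7 m
Area = pi*(r_max^2 - r_min^2)
= pi*(72.25 - 7.29)
= pi * 64.96
= 204.0779 m^2


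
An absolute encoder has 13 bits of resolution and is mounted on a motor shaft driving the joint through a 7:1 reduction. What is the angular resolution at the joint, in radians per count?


counts = 2^13 = 8192
effective counts at joint = 8192 * 7 = 57344
resolution = 2*pi / 57344
= 1.0957e-04 rad/count


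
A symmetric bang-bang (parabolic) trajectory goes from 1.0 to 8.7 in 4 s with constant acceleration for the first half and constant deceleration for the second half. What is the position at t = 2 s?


Symmetric rest-to-rest: each phase covers (pf-p0)/2 in time T/2. 0.5*a*(T/2)^2 = (pf-p0)/2 => a = 4*(pf-p0)/T^2
a = 4*(8.7-1.0)/4^2 = 1.925
t = 2 is in the acceleration phase (t <= T/2).
p = p0 + 0.5*a*t^2 = 1.0 + 0.5*1.925*2^2
= 4.85


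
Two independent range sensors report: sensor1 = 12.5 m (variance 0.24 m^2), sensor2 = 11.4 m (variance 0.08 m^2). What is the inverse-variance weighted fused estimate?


w1 = (1/var1) / (1/var1 + 1/var2)
   = 4.1667 / (4.1667 + 12.5) = 0.25
w2 = 1 - w1 = 0.75
fused = w1*s1 + w2*s2 = 3.125 + 8.55
= 11.675 m


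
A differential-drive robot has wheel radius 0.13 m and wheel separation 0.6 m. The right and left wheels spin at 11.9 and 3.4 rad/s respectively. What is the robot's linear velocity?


vR = r*wR = 0.13*11.9 = 1.547 m/s
vL = r*wL = 0.13*3.4 = 0.442 m/s
v = (vR+vL)/2 = 0.9945 m/s
omega = (vR-vL)/L = 1.8417 rad/s
linear velocity = 0.9945 m/s


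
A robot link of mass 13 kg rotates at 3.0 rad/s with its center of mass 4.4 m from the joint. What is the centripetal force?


F = m * omega^2 * r
= 13 * 3.0^2 * 4.4
= 13 * 9.0 * 4.4
= 514.8 N


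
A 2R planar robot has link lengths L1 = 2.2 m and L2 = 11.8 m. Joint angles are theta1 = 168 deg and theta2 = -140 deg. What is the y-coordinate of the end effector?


Convert angles to radians: theta1 = 2.9322, theta2 = -2.4435
y = L1*sin(theta1) + L2*sin(theta1+theta2)
y = 0.4574 + 5.5398
y = 5.9972


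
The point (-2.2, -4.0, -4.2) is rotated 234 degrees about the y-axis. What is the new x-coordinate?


Rotation about y-axis: x' = x*cos(theta) + z*sin(theta)
= -2.2 * -0.5878 + -4.2 * -0.809
= 4.691


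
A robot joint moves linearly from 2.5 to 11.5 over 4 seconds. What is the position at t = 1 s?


s = t/T = 1/4 = 0.25
p(t) = p0 + (pf-p0)*s
= 2.5 + (11.5 - 2.5) * 0.25
= 4.75


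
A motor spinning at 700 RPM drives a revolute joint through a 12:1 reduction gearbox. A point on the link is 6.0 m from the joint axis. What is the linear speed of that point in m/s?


omega_motor = 700 * 2*pi/60 = 73.3038 rad/s
omega_joint = omega_motor / 12 = 6.1087 rad/s
v = omega_joint * r = 6.1087 * 6.0
= 36.6519 m/s


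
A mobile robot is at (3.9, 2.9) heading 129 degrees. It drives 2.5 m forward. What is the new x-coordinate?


x_new = x0 + d*cos(theta)
= 3.9 + 2.5*cos(129)
= 3.9 + -1.5733
= 2.3267


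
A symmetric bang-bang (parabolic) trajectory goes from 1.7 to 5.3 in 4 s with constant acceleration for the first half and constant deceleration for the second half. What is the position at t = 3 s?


Symmetric rest-to-rest: each phase covers (pf-p0)/2 in time T/2. 0.5*a*(T/2)^2 = (pf-p0)/2 => a = 4*(pf-p0)/T^2
a = 4*(5.3-1.7)/4^2 = 0.9
t = 3 is in the deceleration phase (t > T/2).
p = pf - 0.5*a*(T-t)^2 = 5.3 - 0.5*0.9*1^2
= 4.85


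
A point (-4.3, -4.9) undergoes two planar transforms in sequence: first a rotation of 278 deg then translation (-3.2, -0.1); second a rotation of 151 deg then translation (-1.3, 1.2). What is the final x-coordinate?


After transform 1:
x1 = cos(278)*-4.3 - sin(278)*-4.9 + -3.2 = -8.6508
y1 = sin(278)*-4.3 + cos(278)*-4.9 + -0.1 = 3.4762
After transform 2:
x2 = cos(151)*-8.6508 - sin(151)*3.4762 + -1.3
= 4.5808


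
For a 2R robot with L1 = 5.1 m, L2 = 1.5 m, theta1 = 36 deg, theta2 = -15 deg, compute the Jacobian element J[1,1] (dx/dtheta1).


J[1,1] = -L1*sin(t1) - L2*sin(t1+t2)
= -5.1*sin(36) - 1.5*sin(21)
= -3.5353


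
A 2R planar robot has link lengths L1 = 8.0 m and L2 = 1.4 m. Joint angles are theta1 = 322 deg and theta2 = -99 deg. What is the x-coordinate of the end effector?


Convert angles to radians: theta1 = 5.62, theta2 = -1.7279
x = L1*cos(theta1) + L2*cos(theta1+theta2)
x = 6.3041 + -1.0239
x = 5.2802


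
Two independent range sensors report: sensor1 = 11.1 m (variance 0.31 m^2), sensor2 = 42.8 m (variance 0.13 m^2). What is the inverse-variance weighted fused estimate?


w1 = (1/var1) / (1/var1 + 1/var2)
   = 3.2258 / (3.2258 + 7.6923) = 0.2955
w2 = 1 - w1 = 0.7045
fused = w1*s1 + w2*s2 = 3.2795 + 30.1545
= 33.4341 m


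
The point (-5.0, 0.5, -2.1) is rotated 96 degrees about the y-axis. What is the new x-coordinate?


Rotation about y-axis: x' = x*cos(theta) + z*sin(theta)
= -5.0 * -0.1045 + -2.1 * 0.9945
= -1.5659


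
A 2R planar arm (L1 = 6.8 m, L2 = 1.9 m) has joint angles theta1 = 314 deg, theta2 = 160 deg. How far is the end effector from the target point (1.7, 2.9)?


End effector via forward kinematics:
x = L1*cos(t1) + L2*cos(t1+t2) = 3.9509
y = L1*sin(t1) + L2*sin(t1+t2) = -3.1558
Distance to target:
d = sqrt((1.7 - 3.9509)^2 + (2.9 - -3.1558)^2)
= sqrt(5.0664 + 36.6724)
= 6.4606 m


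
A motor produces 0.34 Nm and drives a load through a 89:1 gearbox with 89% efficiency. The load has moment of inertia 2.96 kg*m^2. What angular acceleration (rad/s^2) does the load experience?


tau_out = tau_motor * N * eta
= 0.34 * 89 * 0.89 = 26.9314 Nm
alpha = tau_out / I = 26.9314 / 2.96
= 9.0984 rad/s^2


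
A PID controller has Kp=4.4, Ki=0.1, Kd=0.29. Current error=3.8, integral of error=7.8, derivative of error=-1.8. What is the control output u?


u = Kp*e + Ki*int(e) + Kd*de/dt
= 4.4*3.8 + 0.1*7.8 + 0.29*(-1.8)
= 16.72 + 0.78 + -0.522
= 16.978


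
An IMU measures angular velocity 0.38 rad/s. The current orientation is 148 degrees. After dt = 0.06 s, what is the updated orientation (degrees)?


delta_theta = w * dt = 0.38 * 0.06 = 0.0228 rad
= 1.3063 deg
theta_new = 148 + 1.3063 = 149.3063 deg


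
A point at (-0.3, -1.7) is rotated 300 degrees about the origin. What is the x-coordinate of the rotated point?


x' = x*cos(theta) - y*sin(theta)
cos(300 deg) = 0.5, sin(300 deg) = -0.866
x' = -0.3 * 0.5 - -1.7 * -0.866
= -0.15 - 1.4722
= -1.6222


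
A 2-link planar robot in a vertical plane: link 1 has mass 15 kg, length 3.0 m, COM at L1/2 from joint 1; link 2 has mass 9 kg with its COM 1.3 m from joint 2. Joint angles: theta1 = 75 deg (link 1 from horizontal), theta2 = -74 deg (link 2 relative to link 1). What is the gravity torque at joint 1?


Horizontal distance from joint 1 to link-1 COM:
  x_c1 = (L1/2)*cos(t1) = 1.5 * 0.2588 = 0.3882 m
Horizontal distance from joint 1 to link-2 COM:
  x_c2 = L1*cos(t1) + Lc2*cos(t1+t2)
       = 3.0*0.2588 + 1.3*0.9998 = 2.0763 m
tau1 = m1*g*x_c1 + m2*g*x_c2
     = 15*9.81*0.3882 + 9*9.81*2.0763
     = 57.1278 + 183.3129
     = 240.4408 Nm


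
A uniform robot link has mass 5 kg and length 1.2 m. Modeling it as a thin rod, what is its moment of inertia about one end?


I = (1/3) * m * L^2
= (1/3) * 5 * 1.2^2
= 0.333333 * 5 * 1.44
= 2.4 kg*m^2


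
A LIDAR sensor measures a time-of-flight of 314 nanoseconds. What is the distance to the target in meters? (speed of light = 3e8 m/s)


tof = 314 ns = 3.14e-07 s
dist = c * tof / 2
= 3e8 * 3.14e-07 / 2
= 47.1 m


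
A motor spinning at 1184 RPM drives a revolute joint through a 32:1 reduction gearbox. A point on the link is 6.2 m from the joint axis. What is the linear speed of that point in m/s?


omega_motor = 1184 * 2*pi/60 = 123.9882 rad/s
omega_joint = omega_motor / 32 = 3.8746 rad/s
v = omega_joint * r = 3.8746 * 6.2
= 24.0227 m/s


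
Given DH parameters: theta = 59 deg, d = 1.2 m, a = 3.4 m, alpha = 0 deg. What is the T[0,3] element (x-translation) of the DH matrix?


T[0,3] = a * cos(theta)
= 3.4 * cos(59 deg)
= 3.4 * 0.515
= 1.7511


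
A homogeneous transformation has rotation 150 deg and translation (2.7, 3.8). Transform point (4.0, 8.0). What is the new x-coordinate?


x' = cos(theta)*px - sin(theta)*py + tx
= -0.866*4.0 - 0.5*8.0 + 2.7
= -4.7641


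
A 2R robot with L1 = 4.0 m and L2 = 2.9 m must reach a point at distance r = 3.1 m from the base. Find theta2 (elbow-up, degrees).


cos(theta2) = (r^2 - L1^2 - L2^2) / (2*L1*L2)
cos(theta2) = (9.61 - 16.0 - 8.41) / 23.2
cos(theta2) = -0.637931
theta2 = 129.6377 degrees


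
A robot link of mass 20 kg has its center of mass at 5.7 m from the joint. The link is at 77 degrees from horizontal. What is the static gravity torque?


tau = m*g*L*cos(angle)
= 20 * 9.81 * 5.7 * cos(77 deg)
= 20 * 9.81 * 5.7 * 0.225
= 251.5718 Nm


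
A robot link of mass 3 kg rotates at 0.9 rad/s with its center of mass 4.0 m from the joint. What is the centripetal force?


F = m * omega^2 * r
= 3 * 0.9^2 * 4.0
= 3 * 0.81 * 4.0
= 9.72 N


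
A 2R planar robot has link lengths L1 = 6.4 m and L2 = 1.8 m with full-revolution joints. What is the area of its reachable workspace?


r_max = L1 + L2 = 8.2 m
r_min = |L1 - L2| = 4.6 m
Area = pi*(r_max^2 - r_min^2)
= pi*(67.24 - 21.16)
= pi * 46.08
= 144.7646 m^2


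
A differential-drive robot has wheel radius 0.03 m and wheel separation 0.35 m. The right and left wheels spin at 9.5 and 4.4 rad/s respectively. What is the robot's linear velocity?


vR = r*wR = 0.03*9.5 = 0.285 m/s
vL = r*wL = 0.03*4.4 = 0.132 m/s
v = (vR+vL)/2 = 0.2085 m/s
omega = (vR-vL)/L = 0.4371 rad/s
linear velocity = 0.2085 m/s


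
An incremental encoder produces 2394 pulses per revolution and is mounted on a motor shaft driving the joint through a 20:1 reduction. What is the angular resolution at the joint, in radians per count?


counts per rev = 2394
effective counts at joint = 2394 * 20 = 47880
resolution = 2*pi / 47880
= 1.3123e-04 rad/count


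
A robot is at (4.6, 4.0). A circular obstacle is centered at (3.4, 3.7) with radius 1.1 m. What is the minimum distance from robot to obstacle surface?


center_dist = sqrt((4.6-3.4)^2 + (4.0-3.7)^2)
= sqrt(1.44 + 0.09)
= 1.2369
min_dist = center_dist - radius = 1.2369 - 1.1 = 0.1369 m


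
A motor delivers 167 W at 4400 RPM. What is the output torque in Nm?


omega = 4400 * 2*pi/60 = 460.7669 rad/s
tau = P / omega = 167 / 460.7669
= 0.3624 Nm


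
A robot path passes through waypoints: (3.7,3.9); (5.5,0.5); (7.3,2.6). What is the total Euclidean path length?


Segment lengths:
  seg1 = sqrt((1.8)^2 + (-3.4)^2) = 3.8471
  seg2 = sqrt((1.8)^2 + (2.1)^2) = 2.7659
Total = 6.6129


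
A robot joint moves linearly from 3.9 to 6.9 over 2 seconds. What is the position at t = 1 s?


s = t/T = 1/2 = 0.5
p(t) = p0 + (pf-p0)*s
= 3.9 + (6.9 - 3.9) * 0.5
= 5.4


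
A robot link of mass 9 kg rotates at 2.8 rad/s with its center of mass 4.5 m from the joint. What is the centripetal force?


F = m * omega^2 * r
= 9 * 2.8^2 * 4.5
= 9 * 7.84 * 4.5
= 317.52 N


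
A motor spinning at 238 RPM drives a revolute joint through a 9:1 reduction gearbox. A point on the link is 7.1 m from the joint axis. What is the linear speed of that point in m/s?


omega_motor = 238 * 2*pi/60 = 24.9233 rad/s
omega_joint = omega_motor / 9 = 2.7693 rad/s
v = omega_joint * r = 2.7693 * 7.1
= 19.6617 m/s


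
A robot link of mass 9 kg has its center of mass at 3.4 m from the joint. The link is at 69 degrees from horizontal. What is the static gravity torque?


tau = m*g*L*cos(angle)
= 9 * 9.81 * 3.4 * cos(69 deg)
= 9 * 9.81 * 3.4 * 0.3584
= 107.577 Nm


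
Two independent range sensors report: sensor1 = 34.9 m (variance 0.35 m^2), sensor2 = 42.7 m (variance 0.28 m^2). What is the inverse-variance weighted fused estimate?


w1 = (1/var1) / (1/var1 + 1/var2)
   = 2.8571 / (2.8571 + 3.5714) = 0.4444
w2 = 1 - w1 = 0.5556
fused = w1*s1 + w2*s2 = 15.5111 + 23.7222
= 39.2333 m


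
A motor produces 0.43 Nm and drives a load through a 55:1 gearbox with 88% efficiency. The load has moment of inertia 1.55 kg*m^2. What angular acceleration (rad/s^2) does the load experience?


tau_out = tau_motor * N * eta
= 0.43 * 55 * 0.88 = 20.812 Nm
alpha = tau_out / I = 20.812 / 1.55
= 13.4271 rad/s^2


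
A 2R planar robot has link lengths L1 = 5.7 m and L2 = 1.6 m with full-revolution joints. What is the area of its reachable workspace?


r_max = L1 + L2 = 7.3 m
r_min = |L1 - L2| = 4.1 m
Area = pi*(r_max^2 - r_min^2)
= pi*(53.29 - 16.81)
= pi * 36.48
= 114.6053 m^2


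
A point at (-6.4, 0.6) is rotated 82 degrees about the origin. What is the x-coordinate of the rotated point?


x' = x*cos(theta) - y*sin(theta)
cos(82 deg) = 0.1392, sin(82 deg) = 0.9903
x' = -6.4 * 0.1392 - 0.6 * 0.9903
= -0.8907 - 0.5942
= -1.4849


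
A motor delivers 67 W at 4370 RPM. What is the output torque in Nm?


omega = 4370 * 2*pi/60 = 457.6253 rad/s
tau = P / omega = 67 / 457.6253
= 0.1464 Nm


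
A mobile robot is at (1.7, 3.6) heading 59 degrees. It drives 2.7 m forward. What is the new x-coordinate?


x_new = x0 + d*cos(theta)
= 1.7 + 2.7*cos(59)
= 1.7 + 1.3906
= 3.0906


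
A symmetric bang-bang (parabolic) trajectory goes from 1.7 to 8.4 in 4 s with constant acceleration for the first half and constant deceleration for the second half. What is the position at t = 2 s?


Symmetric rest-to-rest: each phase covers (pf-p0)/2 in time T/2. 0.5*a*(T/2)^2 = (pf-p0)/2 => a = 4*(pf-p0)/T^2
a = 4*(8.4-1.7)/4^2 = 1.675
t = 2 is in the acceleration phase (t <= T/2).
p = p0 + 0.5*a*t^2 = 1.7 + 0.5*1.675*2^2
= 5.05


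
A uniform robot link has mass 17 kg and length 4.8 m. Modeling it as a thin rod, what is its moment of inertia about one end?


I = (1/3) * m * L^2
= (1/3) * 17 * 4.8^2
= 0.333333 * 17 * 23.04
= 130.56 kg*m^2


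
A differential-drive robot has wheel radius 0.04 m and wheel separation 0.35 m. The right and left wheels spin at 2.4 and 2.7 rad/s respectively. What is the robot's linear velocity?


vR = r*wR = 0.04*2.4 = 0.096 m/s
vL = r*wL = 0.04*2.7 = 0.108 m/s
v = (vR+vL)/2 = 0.102 m/s
omega = (vR-vL)/L = -0.0343 rad/s
linear velocity = 0.102 m/s


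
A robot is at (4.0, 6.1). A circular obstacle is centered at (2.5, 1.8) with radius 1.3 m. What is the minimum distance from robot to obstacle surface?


center_dist = sqrt((4.0-2.5)^2 + (6.1-1.8)^2)
= sqrt(2.25 + 18.49)
= 4.5541
min_dist = center_dist - radius = 4.5541 - 1.3 = 3.2541 m


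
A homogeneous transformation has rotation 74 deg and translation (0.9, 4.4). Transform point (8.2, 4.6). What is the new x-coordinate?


x' = cos(theta)*px - sin(theta)*py + tx
= 0.2756*8.2 - 0.9613*4.6 + 0.9
= -1.2616


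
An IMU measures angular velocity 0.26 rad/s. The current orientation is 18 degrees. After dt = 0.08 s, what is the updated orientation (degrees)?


delta_theta = w * dt = 0.26 * 0.08 = 0.0208 rad
= 1.1918 deg
theta_new = 18 + 1.1918 = 19.1918 deg


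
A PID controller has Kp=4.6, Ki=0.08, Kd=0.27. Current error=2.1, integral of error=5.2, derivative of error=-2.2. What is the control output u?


u = Kp*e + Ki*int(e) + Kd*de/dt
= 4.6*2.1 + 0.08*5.2 + 0.27*(-2.2)
= 9.66 + 0.416 + -0.594
= 9.482


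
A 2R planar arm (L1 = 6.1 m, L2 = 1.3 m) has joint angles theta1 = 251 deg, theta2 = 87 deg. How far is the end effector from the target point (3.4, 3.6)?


End effector via forward kinematics:
x = L1*cos(t1) + L2*cos(t1+t2) = -0.7806
y = L1*sin(t1) + L2*sin(t1+t2) = -6.2547
Distance to target:
d = sqrt((3.4 - -0.7806)^2 + (3.6 - -6.2547)^2)
= sqrt(17.4776 + 97.1142)
= 10.7048 m


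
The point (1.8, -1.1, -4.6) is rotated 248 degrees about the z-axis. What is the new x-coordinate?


Rotation about z-axis: x' = x*cos(theta) - y*sin(theta)
= 1.8 * -0.3746 - -1.1 * -0.9272
= -1.6942


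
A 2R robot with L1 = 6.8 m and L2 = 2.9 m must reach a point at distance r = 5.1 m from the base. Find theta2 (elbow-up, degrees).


cos(theta2) = (r^2 - L1^2 - L2^2) / (2*L1*L2)
cos(theta2) = (26.01 - 46.24 - 8.41) / 39.44
cos(theta2) = -0.726166
theta2 = 136.566 degrees


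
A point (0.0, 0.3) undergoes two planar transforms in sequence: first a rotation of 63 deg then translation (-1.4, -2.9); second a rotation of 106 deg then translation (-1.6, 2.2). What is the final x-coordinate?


After transform 1:
x1 = cos(63)*0.0 - sin(63)*0.3 + -1.4 = -1.6673
y1 = sin(63)*0.0 + cos(63)*0.3 + -2.9 = -2.7638
After transform 2:
x2 = cos(106)*-1.6673 - sin(106)*-2.7638 + -1.6
= 1.5163


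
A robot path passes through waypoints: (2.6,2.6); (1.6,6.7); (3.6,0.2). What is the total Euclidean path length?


Segment lengths:
  seg1 = sqrt((-1.0)^2 + (4.1)^2) = 4.2202
  seg2 = sqrt((2.0)^2 + (-6.5)^2) = 6.8007
Total = 11.0209


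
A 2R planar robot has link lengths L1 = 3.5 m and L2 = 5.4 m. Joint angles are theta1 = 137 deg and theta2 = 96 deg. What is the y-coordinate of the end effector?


Convert angles to radians: theta1 = 2.3911, theta2 = 1.6755
y = L1*sin(theta1) + L2*sin(theta1+theta2)
y = 2.387 + -4.3126
y = -1.9256


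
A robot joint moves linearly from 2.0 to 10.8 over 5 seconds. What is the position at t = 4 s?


s = t/T = 4/5 = 0.8
p(t) = p0 + (pf-p0)*s
= 2.0 + (10.8 - 2.0) * 0.8
= 9.04


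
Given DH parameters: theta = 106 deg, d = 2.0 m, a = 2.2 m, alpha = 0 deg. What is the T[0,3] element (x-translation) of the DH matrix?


T[0,3] = a * cos(theta)
= 2.2 * cos(106 deg)
= 2.2 * -0.2756
= -0.6064


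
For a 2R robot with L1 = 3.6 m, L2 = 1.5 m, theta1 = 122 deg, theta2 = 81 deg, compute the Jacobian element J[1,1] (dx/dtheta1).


J[1,1] = -L1*sin(t1) - L2*sin(t1+t2)
= -3.6*sin(122) - 1.5*sin(203)
= -2.4669


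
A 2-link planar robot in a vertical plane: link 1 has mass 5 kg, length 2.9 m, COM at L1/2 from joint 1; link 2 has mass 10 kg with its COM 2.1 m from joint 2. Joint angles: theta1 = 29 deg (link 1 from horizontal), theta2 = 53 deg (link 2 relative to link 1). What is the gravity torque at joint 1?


Horizontal distance from joint 1 to link-1 COM:
  x_c1 = (L1/2)*cos(t1) = 1.45 * 0.8746 = 1.2682 m
Horizontal distance from joint 1 to link-2 COM:
  x_c2 = L1*cos(t1) + Lc2*cos(t1+t2)
       = 2.9*0.8746 + 2.1*0.1392 = 2.8287 m
tau1 = m1*g*x_c1 + m2*g*x_c2
     = 5*9.81*1.2682 + 10*9.81*2.8287
     = 62.2051 + 277.4916
     = 339.6968 Nm


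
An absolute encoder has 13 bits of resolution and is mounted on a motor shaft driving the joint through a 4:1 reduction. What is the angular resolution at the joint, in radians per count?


counts = 2^13 = 8192
effective counts at joint = 8192 * 4 = 32768
resolution = 2*pi / 32768
= 1.9175e-04 rad/count
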